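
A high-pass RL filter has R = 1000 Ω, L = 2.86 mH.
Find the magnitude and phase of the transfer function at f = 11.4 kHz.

Step 1 — Angular frequency: ω = 2π·1.14e+04 = 7.163e+04 rad/s.
Step 2 — Transfer function: H(jω) = jωL/(R + jωL).
Step 3 — Numerator jωL = j·204.9; denominator R + jωL = 1000 + j204.9.
Step 4 — H = 0.04028 + j0.1966.
Step 5 — Magnitude: |H| = 0.2007 (-13.9 dB); phase: φ = 78.4°.

|H| = 0.2007 (-13.9 dB), φ = 78.4°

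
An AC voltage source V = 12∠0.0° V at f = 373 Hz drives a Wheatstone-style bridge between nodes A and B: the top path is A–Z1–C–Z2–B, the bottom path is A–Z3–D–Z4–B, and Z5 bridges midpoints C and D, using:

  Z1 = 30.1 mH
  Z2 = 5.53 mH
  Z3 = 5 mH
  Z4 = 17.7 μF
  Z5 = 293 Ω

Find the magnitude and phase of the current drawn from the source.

Step 1 — Angular frequency: ω = 2π·f = 2π·373 = 2344 rad/s.
Step 2 — Component impedances:
  Z1: Z = jωL = j·2344·0.0301 = 0 + j70.54 Ω
  Z2: Z = jωL = j·2344·0.00553 = 0 + j12.96 Ω
  Z3: Z = jωL = j·2344·0.005 = 0 + j11.72 Ω
  Z4: Z = 1/(jωC) = -j/(ω·C) = 0 - j24.11 Ω
  Z5: Z = R = 293 Ω
Step 3 — Bridge requires nodal analysis (the Z5 bridge couples midpoints C and D, so the two paths cannot be reduced to a simple series/parallel combination). Setting node B to ground and injecting 1 A at node A, the 3-node admittance system at A, C, D solves to V_A = Z_AB = 2.311 - j14.45 Ω = 14.63∠-80.9° Ω.
Step 4 — Source phasor: V = 12∠0.0° V = 12 V.
Step 5 — Ohm's law: I = V / Z_total = (12) / (2.311 - j14.45) = 0.1296 + j0.81 A.
Step 6 — Convert to polar: |I| = 0.8203 A, ∠I = 80.9°.

I = 0.8203∠80.9° A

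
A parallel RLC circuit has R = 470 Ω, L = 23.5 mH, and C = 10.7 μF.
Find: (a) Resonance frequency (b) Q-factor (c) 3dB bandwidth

Step 1 — Resonance: ω₀ = 1/√(LC) = 1/√(0.0235·1.07e-05) = 1994 rad/s.
Step 2 — f₀ = ω₀/(2π) = 317.4 Hz.
Step 3 — Parallel Q: Q = R/(ω₀L) = 470/(1994·0.0235) = 10.03.
Step 4 — Bandwidth: Δω = ω₀/Q = 198.8 rad/s; BW = Δω/(2π) = 31.65 Hz.

(a) f₀ = 317.4 Hz  (b) Q = 10.03  (c) BW = 31.65 Hz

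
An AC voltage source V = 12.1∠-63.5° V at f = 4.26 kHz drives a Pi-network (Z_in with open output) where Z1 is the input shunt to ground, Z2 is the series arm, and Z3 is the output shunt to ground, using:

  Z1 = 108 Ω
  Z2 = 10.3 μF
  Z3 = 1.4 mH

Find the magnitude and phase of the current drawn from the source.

Step 1 — Angular frequency: ω = 2π·f = 2π·4260 = 2.677e+04 rad/s.
Step 2 — Component impedances:
  Z1: Z = R = 108 Ω
  Z2: Z = 1/(jωC) = -j/(ω·C) = 0 - j3.627 Ω
  Z3: Z = jωL = j·2.677e+04·0.0014 = 0 + j37.47 Ω
Step 3 — With open output, the series arm Z2 and the output shunt Z3 appear in series to ground: Z2 + Z3 = 0 + j33.85 Ω.
Step 4 — Parallel with input shunt Z1: Z_in = Z1 || (Z2 + Z3) = 9.658 + j30.82 Ω = 32.3∠72.6° Ω.
Step 5 — Source phasor: V = 12.1∠-63.5° V = 5.399 - j10.83 V.
Step 6 — Ohm's law: I = V / Z_total = (5.399 - j10.83) / (9.658 + j30.82) = -0.27 - j0.2598 A.
Step 7 — Convert to polar: |I| = 0.3746 A, ∠I = -136.1°.

I = 0.3746∠-136.1° A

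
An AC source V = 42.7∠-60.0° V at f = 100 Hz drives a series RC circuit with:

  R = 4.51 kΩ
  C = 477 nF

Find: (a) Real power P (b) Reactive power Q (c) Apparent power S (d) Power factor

Step 1 — Angular frequency: ω = 2π·f = 2π·100 = 628.3 rad/s.
Step 2 — Component impedances:
  R: Z = R = 4510 Ω
  C: Z = 1/(jωC) = -j/(ω·C) = 0 - j3337 Ω
Step 3 — Series combination: Z_total = R + C = 4510 - j3337 Ω = 5610∠-36.5° Ω.
Step 4 — Source phasor: V = 42.7∠-60.0° V = 21.35 - j36.98 V.
Step 5 — Current: I = V / Z = 0.00698 - j0.003036 A = 0.007611∠-23.5° A.
Step 6 — Complex power: S = V·I* = 0.2613 - j0.1933 VA.
Step 7 — Real power: P = Re(S) = 0.2613 W.
Step 8 — Reactive power: Q = Im(S) = -0.1933 VAR.
Step 9 — Apparent power: |S| = 0.325 VA.
Step 10 — Power factor: PF = P/|S| = 0.8039 (leading).

(a) P = 0.2613 W  (b) Q = -0.1933 VAR  (c) S = 0.325 VA  (d) PF = 0.8039 (leading)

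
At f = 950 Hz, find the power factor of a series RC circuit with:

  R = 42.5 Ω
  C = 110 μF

Step 1 — Angular frequency: ω = 2π·f = 2π·950 = 5969 rad/s.
Step 2 — Component impedances:
  R: Z = R = 42.5 Ω
  C: Z = 1/(jωC) = -j/(ω·C) = 0 - j1.523 Ω
Step 3 — Series combination: Z_total = R + C = 42.5 - j1.523 Ω = 42.53∠-2.1° Ω.
Step 4 — Power factor: PF = cos(φ) = Re(Z)/|Z| = 42.5/42.527 = 0.9994.
Step 5 — Type: Im(Z) = -1.523 ⇒ leading (phase φ = -2.1°).

PF = 0.9994 (leading, φ = -2.1°)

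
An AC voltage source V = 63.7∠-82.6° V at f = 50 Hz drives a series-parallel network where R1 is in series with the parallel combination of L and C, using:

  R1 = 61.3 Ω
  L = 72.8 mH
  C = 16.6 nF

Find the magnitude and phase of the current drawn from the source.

Step 1 — Angular frequency: ω = 2π·f = 2π·50 = 314.2 rad/s.
Step 2 — Component impedances:
  R1: Z = R = 61.3 Ω
  L: Z = jωL = j·314.2·0.0728 = 0 + j22.87 Ω
  C: Z = 1/(jωC) = -j/(ω·C) = 0 - j1.918e+05 Ω
Step 3 — Parallel branch: L || C = 1/(1/L + 1/C) = 0 + j22.87 Ω.
Step 4 — Series with R1: Z_total = R1 + (L || C) = 61.3 + j22.87 Ω = 65.43∠20.5° Ω.
Step 5 — Source phasor: V = 63.7∠-82.6° V = 8.204 - j63.17 V.
Step 6 — Ohm's law: I = V / Z_total = (8.204 - j63.17) / (61.3 + j22.87) = -0.22 - j0.9484 A.
Step 7 — Convert to polar: |I| = 0.9736 A, ∠I = -103.1°.

I = 0.9736∠-103.1° A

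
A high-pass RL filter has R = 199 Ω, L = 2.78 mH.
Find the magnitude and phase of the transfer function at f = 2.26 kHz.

Step 1 — Angular frequency: ω = 2π·2260 = 1.42e+04 rad/s.
Step 2 — Transfer function: H(jω) = jωL/(R + jωL).
Step 3 — Numerator jωL = j·39.48; denominator R + jωL = 199 + j39.48.
Step 4 — H = 0.03786 + j0.1909.
Step 5 — Magnitude: |H| = 0.1946 (-14.2 dB); phase: φ = 78.8°.

|H| = 0.1946 (-14.2 dB), φ = 78.8°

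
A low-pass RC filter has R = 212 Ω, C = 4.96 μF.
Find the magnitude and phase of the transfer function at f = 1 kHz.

Step 1 — Angular frequency: ω = 2π·1000 = 6283 rad/s.
Step 2 — Transfer function: H(jω) = 1/(1 + jωRC).
Step 3 — Denominator: 1 + jωRC = 1 + j·6283·212·4.96e-06 = 1 + j6.607.
Step 4 — H = 0.0224 - j0.148.
Step 5 — Magnitude: |H| = 0.1497 (-16.5 dB); phase: φ = -81.4°.

|H| = 0.1497 (-16.5 dB), φ = -81.4°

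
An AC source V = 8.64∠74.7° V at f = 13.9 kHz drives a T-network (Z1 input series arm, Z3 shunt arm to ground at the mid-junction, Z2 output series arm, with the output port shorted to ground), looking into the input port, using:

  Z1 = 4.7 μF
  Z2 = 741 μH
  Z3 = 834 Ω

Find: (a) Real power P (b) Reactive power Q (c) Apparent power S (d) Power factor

Step 1 — Angular frequency: ω = 2π·f = 2π·1.39e+04 = 8.734e+04 rad/s.
Step 2 — Component impedances:
  Z1: Z = 1/(jωC) = -j/(ω·C) = 0 - j2.436 Ω
  Z2: Z = jωL = j·8.734e+04·0.000741 = 0 + j64.72 Ω
  Z3: Z = R = 834 Ω
Step 3 — With the output port shorted to ground, the output series arm Z2 runs from the junction to ground; the shunt arm Z3 also runs from the junction to ground. They appear in parallel: Z3 || Z2 = 4.992 + j64.33 Ω.
Step 4 — Series with input arm Z1: Z_in = Z1 + (Z3 || Z2) = 4.992 + j61.89 Ω = 62.09∠85.4° Ω.
Step 5 — Source phasor: V = 8.64∠74.7° V = 2.28 + j8.334 V.
Step 6 — Current: I = V / Z = 0.1367 - j0.02581 A = 0.1391∠-10.7° A.
Step 7 — Complex power: S = V·I* = 0.09665 + j1.198 VA.
Step 8 — Real power: P = Re(S) = 0.09665 W.
Step 9 — Reactive power: Q = Im(S) = 1.198 VAR.
Step 10 — Apparent power: |S| = 1.202 VA.
Step 11 — Power factor: PF = P/|S| = 0.08039 (lagging).

(a) P = 0.09665 W  (b) Q = 1.198 VAR  (c) S = 1.202 VA  (d) PF = 0.08039 (lagging)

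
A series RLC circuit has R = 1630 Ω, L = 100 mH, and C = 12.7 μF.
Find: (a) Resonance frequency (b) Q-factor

Step 1 — Resonance condition Im(Z)=0 gives ω₀ = 1/√(LC).
Step 2 — ω₀ = 1/√(0.1·1.27e-05) = 887.4 rad/s.
Step 3 — f₀ = ω₀/(2π) = 141.2 Hz.
Step 4 — Series Q: Q = ω₀L/R = 887.4·0.1/1630 = 0.05444.

(a) f₀ = 141.2 Hz  (b) Q = 0.05444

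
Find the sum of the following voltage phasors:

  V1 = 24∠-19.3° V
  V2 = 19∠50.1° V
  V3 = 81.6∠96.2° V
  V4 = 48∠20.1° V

Step 1 — Convert each phasor to rectangular form:
  V1 = 24·(cos(-19.3°) + j·sin(-19.3°)) = 22.65 - j7.932 V
  V2 = 19·(cos(50.1°) + j·sin(50.1°)) = 12.19 + j14.58 V
  V3 = 81.6·(cos(96.2°) + j·sin(96.2°)) = -8.813 + j81.12 V
  V4 = 48·(cos(20.1°) + j·sin(20.1°)) = 45.08 + j16.5 V
Step 2 — Sum components: V_total = 71.1 + j104.3 V.
Step 3 — Convert to polar: |V_total| = 126.2 V, ∠V_total = 55.7°.

V_total = 126.2∠55.7° V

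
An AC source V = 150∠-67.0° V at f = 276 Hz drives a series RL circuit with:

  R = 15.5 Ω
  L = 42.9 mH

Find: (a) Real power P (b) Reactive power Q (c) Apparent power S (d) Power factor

Step 1 — Angular frequency: ω = 2π·f = 2π·276 = 1734 rad/s.
Step 2 — Component impedances:
  R: Z = R = 15.5 Ω
  L: Z = jωL = j·1734·0.0429 = 0 + j74.4 Ω
Step 3 — Series combination: Z_total = R + L = 15.5 + j74.4 Ω = 75.99∠78.2° Ω.
Step 4 — Source phasor: V = 150∠-67.0° V = 58.61 - j138.1 V.
Step 5 — Current: I = V / Z = -1.621 - j1.126 A = 1.974∠-145.2° A.
Step 6 — Complex power: S = V·I* = 60.39 + j289.9 VA.
Step 7 — Real power: P = Re(S) = 60.39 W.
Step 8 — Reactive power: Q = Im(S) = 289.9 VAR.
Step 9 — Apparent power: |S| = 296.1 VA.
Step 10 — Power factor: PF = P/|S| = 0.204 (lagging).

(a) P = 60.39 W  (b) Q = 289.9 VAR  (c) S = 296.1 VA  (d) PF = 0.204 (lagging)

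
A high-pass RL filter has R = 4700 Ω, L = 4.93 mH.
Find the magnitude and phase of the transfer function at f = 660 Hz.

Step 1 — Angular frequency: ω = 2π·660 = 4147 rad/s.
Step 2 — Transfer function: H(jω) = jωL/(R + jωL).
Step 3 — Numerator jωL = j·20.44; denominator R + jωL = 4700 + j20.44.
Step 4 — H = 1.892e-05 + j0.00435.
Step 5 — Magnitude: |H| = 0.00435 (-47.2 dB); phase: φ = 89.8°.

|H| = 0.00435 (-47.2 dB), φ = 89.8°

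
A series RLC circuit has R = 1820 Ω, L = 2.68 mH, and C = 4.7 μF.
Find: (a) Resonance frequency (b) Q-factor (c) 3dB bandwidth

Step 1 — Resonance: ω₀ = 1/√(LC) = 1/√(0.00268·4.7e-06) = 8910 rad/s.
Step 2 — f₀ = ω₀/(2π) = 1418 Hz.
Step 3 — Series Q: Q = ω₀L/R = 8910·0.00268/1820 = 0.01312.
Step 4 — Bandwidth: Δω = ω₀/Q = 6.791e+05 rad/s; BW = Δω/(2π) = 1.081e+05 Hz.

(a) f₀ = 1418 Hz  (b) Q = 0.01312  (c) BW = 1.081e+05 Hz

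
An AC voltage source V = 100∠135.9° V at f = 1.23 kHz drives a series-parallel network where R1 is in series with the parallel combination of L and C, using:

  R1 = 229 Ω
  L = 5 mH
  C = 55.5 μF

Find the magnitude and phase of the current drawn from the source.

Step 1 — Angular frequency: ω = 2π·f = 2π·1230 = 7728 rad/s.
Step 2 — Component impedances:
  R1: Z = R = 229 Ω
  L: Z = jωL = j·7728·0.005 = 0 + j38.64 Ω
  C: Z = 1/(jωC) = -j/(ω·C) = 0 - j2.331 Ω
Step 3 — Parallel branch: L || C = 1/(1/L + 1/C) = 0 - j2.481 Ω.
Step 4 — Series with R1: Z_total = R1 + (L || C) = 229 - j2.481 Ω = 229∠-0.6° Ω.
Step 5 — Source phasor: V = 100∠135.9° V = -71.81 + j69.59 V.
Step 6 — Ohm's law: I = V / Z_total = (-71.81 + j69.59) / (229 - j2.481) = -0.3168 + j0.3005 A.
Step 7 — Convert to polar: |I| = 0.4367 A, ∠I = 136.5°.

I = 0.4367∠136.5° A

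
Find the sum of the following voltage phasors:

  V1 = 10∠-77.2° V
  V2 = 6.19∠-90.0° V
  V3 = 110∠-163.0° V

Step 1 — Convert each phasor to rectangular form:
  V1 = 10·(cos(-77.2°) + j·sin(-77.2°)) = 2.215 - j9.751 V
  V2 = 6.19·(cos(-90.0°) + j·sin(-90.0°)) = 0 - j6.19 V
  V3 = 110·(cos(-163.0°) + j·sin(-163.0°)) = -105.2 - j32.16 V
Step 2 — Sum components: V_total = -103 - j48.1 V.
Step 3 — Convert to polar: |V_total| = 113.7 V, ∠V_total = -155.0°.

V_total = 113.7∠-155.0° V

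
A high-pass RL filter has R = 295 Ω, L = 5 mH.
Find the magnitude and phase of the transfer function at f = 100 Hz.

Step 1 — Angular frequency: ω = 2π·100 = 628.3 rad/s.
Step 2 — Transfer function: H(jω) = jωL/(R + jωL).
Step 3 — Numerator jωL = j·3.142; denominator R + jωL = 295 + j3.142.
Step 4 — H = 0.0001134 + j0.01065.
Step 5 — Magnitude: |H| = 0.01065 (-39.5 dB); phase: φ = 89.4°.

|H| = 0.01065 (-39.5 dB), φ = 89.4°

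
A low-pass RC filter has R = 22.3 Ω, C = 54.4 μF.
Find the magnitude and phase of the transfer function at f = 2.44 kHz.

Step 1 — Angular frequency: ω = 2π·2440 = 1.533e+04 rad/s.
Step 2 — Transfer function: H(jω) = 1/(1 + jωRC).
Step 3 — Denominator: 1 + jωRC = 1 + j·1.533e+04·22.3·5.44e-05 = 1 + j18.6.
Step 4 — H = 0.002883 - j0.05361.
Step 5 — Magnitude: |H| = 0.05369 (-25.4 dB); phase: φ = -86.9°.

|H| = 0.05369 (-25.4 dB), φ = -86.9°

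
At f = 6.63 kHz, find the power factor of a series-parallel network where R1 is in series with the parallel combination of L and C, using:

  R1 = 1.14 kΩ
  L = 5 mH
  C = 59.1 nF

Step 1 — Angular frequency: ω = 2π·f = 2π·6630 = 4.166e+04 rad/s.
Step 2 — Component impedances:
  R1: Z = R = 1140 Ω
  L: Z = jωL = j·4.166e+04·0.005 = 0 + j208.3 Ω
  C: Z = 1/(jωC) = -j/(ω·C) = 0 - j406.2 Ω
Step 3 — Parallel branch: L || C = 1/(1/L + 1/C) = 0 + j427.5 Ω.
Step 4 — Series with R1: Z_total = R1 + (L || C) = 1140 + j427.5 Ω = 1218∠20.6° Ω.
Step 5 — Power factor: PF = cos(φ) = Re(Z)/|Z| = 1140/1217.5 = 0.9363.
Step 6 — Type: Im(Z) = 427.5 ⇒ lagging (phase φ = 20.6°).

PF = 0.9363 (lagging, φ = 20.6°)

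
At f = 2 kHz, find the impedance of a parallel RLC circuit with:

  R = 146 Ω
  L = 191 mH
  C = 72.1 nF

Step 1 — Angular frequency: ω = 2π·f = 2π·2000 = 1.257e+04 rad/s.
Step 2 — Component impedances:
  R: Z = R = 146 Ω
  L: Z = jωL = j·1.257e+04·0.191 = 0 + j2400 Ω
  C: Z = 1/(jωC) = -j/(ω·C) = 0 - j1104 Ω
Step 3 — Parallel combination: 1/Z_total = 1/R + 1/L + 1/C; Z_total = 145.3 - j10.38 Ω = 145.6∠-4.1° Ω.

Z = 145.3 - j10.38 Ω = 145.6∠-4.1° Ω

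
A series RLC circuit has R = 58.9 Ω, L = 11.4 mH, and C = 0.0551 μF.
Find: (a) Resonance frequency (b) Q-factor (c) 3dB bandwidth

Step 1 — Resonance condition Im(Z)=0 gives ω₀ = 1/√(LC).
Step 2 — ω₀ = 1/√(0.0114·5.51e-08) = 3.99e+04 rad/s.
Step 3 — f₀ = ω₀/(2π) = 6350 Hz.
Step 4 — Series Q: Q = ω₀L/R = 3.99e+04·0.0114/58.9 = 7.723.
Step 5 — 3dB bandwidth: Δω = ω₀/Q = 5167 rad/s; BW = Δω/(2π) = 822.3 Hz.

(a) f₀ = 6350 Hz  (b) Q = 7.723  (c) BW = 822.3 Hz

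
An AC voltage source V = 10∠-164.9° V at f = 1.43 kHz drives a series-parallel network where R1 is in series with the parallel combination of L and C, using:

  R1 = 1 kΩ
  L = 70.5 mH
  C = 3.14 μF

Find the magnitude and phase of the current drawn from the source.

Step 1 — Angular frequency: ω = 2π·f = 2π·1430 = 8985 rad/s.
Step 2 — Component impedances:
  R1: Z = R = 1000 Ω
  L: Z = jωL = j·8985·0.0705 = 0 + j633.4 Ω
  C: Z = 1/(jωC) = -j/(ω·C) = 0 - j35.44 Ω
Step 3 — Parallel branch: L || C = 1/(1/L + 1/C) = 0 - j37.55 Ω.
Step 4 — Series with R1: Z_total = R1 + (L || C) = 1000 - j37.55 Ω = 1001∠-2.2° Ω.
Step 5 — Source phasor: V = 10∠-164.9° V = -9.655 - j2.605 V.
Step 6 — Ohm's law: I = V / Z_total = (-9.655 - j2.605) / (1000 - j37.55) = -0.009543 - j0.002963 A.
Step 7 — Convert to polar: |I| = 0.009993 A, ∠I = -162.7°.

I = 0.009993∠-162.7° A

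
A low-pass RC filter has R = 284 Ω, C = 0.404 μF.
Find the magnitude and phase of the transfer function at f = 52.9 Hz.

Step 1 — Angular frequency: ω = 2π·52.9 = 332.4 rad/s.
Step 2 — Transfer function: H(jω) = 1/(1 + jωRC).
Step 3 — Denominator: 1 + jωRC = 1 + j·332.4·284·4.04e-07 = 1 + j0.03814.
Step 4 — H = 0.9985 - j0.03808.
Step 5 — Magnitude: |H| = 0.9993 (-0.0 dB); phase: φ = -2.2°.

|H| = 0.9993 (-0.0 dB), φ = -2.2°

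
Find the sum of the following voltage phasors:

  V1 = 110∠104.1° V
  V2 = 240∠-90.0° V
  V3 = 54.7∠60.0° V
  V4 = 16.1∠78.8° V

Step 1 — Convert each phasor to rectangular form:
  V1 = 110·(cos(104.1°) + j·sin(104.1°)) = -26.8 + j106.7 V
  V2 = 240·(cos(-90.0°) + j·sin(-90.0°)) = 0 - j240 V
  V3 = 54.7·(cos(60.0°) + j·sin(60.0°)) = 27.35 + j47.37 V
  V4 = 16.1·(cos(78.8°) + j·sin(78.8°)) = 3.127 + j15.79 V
Step 2 — Sum components: V_total = 3.68 - j70.15 V.
Step 3 — Convert to polar: |V_total| = 70.25 V, ∠V_total = -87.0°.

V_total = 70.25∠-87.0° V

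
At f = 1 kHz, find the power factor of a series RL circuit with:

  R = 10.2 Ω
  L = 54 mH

Step 1 — Angular frequency: ω = 2π·f = 2π·1000 = 6283 rad/s.
Step 2 — Component impedances:
  R: Z = R = 10.2 Ω
  L: Z = jωL = j·6283·0.054 = 0 + j339.3 Ω
Step 3 — Series combination: Z_total = R + L = 10.2 + j339.3 Ω = 339.4∠88.3° Ω.
Step 4 — Power factor: PF = cos(φ) = Re(Z)/|Z| = 10.2/339.4 = 0.03005.
Step 5 — Type: Im(Z) = 339.3 ⇒ lagging (phase φ = 88.3°).

PF = 0.03005 (lagging, φ = 88.3°)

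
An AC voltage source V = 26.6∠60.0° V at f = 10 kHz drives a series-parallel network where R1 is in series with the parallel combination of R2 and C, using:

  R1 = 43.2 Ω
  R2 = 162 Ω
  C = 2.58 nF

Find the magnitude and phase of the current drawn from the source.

Step 1 — Angular frequency: ω = 2π·f = 2π·1e+04 = 6.283e+04 rad/s.
Step 2 — Component impedances:
  R1: Z = R = 43.2 Ω
  R2: Z = R = 162 Ω
  C: Z = 1/(jωC) = -j/(ω·C) = 0 - j6169 Ω
Step 3 — Parallel branch: R2 || C = 1/(1/R2 + 1/C) = 161.9 - j4.251 Ω.
Step 4 — Series with R1: Z_total = R1 + (R2 || C) = 205.1 - j4.251 Ω = 205.1∠-1.2° Ω.
Step 5 — Source phasor: V = 26.6∠60.0° V = 13.3 + j23.04 V.
Step 6 — Ohm's law: I = V / Z_total = (13.3 + j23.04) / (205.1 - j4.251) = 0.06249 + j0.1136 A.
Step 7 — Convert to polar: |I| = 0.1297 A, ∠I = 61.2°.

I = 0.1297∠61.2° A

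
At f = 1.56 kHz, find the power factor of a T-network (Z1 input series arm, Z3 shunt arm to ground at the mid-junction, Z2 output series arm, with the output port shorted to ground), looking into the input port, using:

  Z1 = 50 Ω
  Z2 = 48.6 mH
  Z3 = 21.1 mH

Step 1 — Angular frequency: ω = 2π·f = 2π·1560 = 9802 rad/s.
Step 2 — Component impedances:
  Z1: Z = R = 50 Ω
  Z2: Z = jωL = j·9802·0.0486 = 0 + j476.4 Ω
  Z3: Z = jωL = j·9802·0.0211 = 0 + j206.8 Ω
Step 3 — With the output port shorted to ground, the output series arm Z2 runs from the junction to ground; the shunt arm Z3 also runs from the junction to ground. They appear in parallel: Z3 || Z2 = 0 + j144.2 Ω.
Step 4 — Series with input arm Z1: Z_in = Z1 + (Z3 || Z2) = 50 + j144.2 Ω = 152.6∠70.9° Ω.
Step 5 — Power factor: PF = cos(φ) = Re(Z)/|Z| = 50/152.63 = 0.3276.
Step 6 — Type: Im(Z) = 144.2 ⇒ lagging (phase φ = 70.9°).

PF = 0.3276 (lagging, φ = 70.9°)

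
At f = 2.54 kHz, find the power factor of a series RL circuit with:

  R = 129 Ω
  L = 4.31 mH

Step 1 — Angular frequency: ω = 2π·f = 2π·2540 = 1.596e+04 rad/s.
Step 2 — Component impedances:
  R: Z = R = 129 Ω
  L: Z = jωL = j·1.596e+04·0.00431 = 0 + j68.78 Ω
Step 3 — Series combination: Z_total = R + L = 129 + j68.78 Ω = 146.2∠28.1° Ω.
Step 4 — Power factor: PF = cos(φ) = Re(Z)/|Z| = 129/146.2 = 0.8824.
Step 5 — Type: Im(Z) = 68.78 ⇒ lagging (phase φ = 28.1°).

PF = 0.8824 (lagging, φ = 28.1°)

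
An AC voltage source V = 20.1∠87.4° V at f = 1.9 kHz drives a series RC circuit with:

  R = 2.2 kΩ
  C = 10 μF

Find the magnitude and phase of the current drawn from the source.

Step 1 — Angular frequency: ω = 2π·f = 2π·1900 = 1.194e+04 rad/s.
Step 2 — Component impedances:
  R: Z = R = 2200 Ω
  C: Z = 1/(jωC) = -j/(ω·C) = 0 - j8.377 Ω
Step 3 — Series combination: Z_total = R + C = 2200 - j8.377 Ω = 2200∠-0.2° Ω.
Step 4 — Source phasor: V = 20.1∠87.4° V = 0.9118 + j20.08 V.
Step 5 — Ohm's law: I = V / Z_total = (0.9118 + j20.08) / (2200 - j8.377) = 0.0003797 + j0.009128 A.
Step 6 — Convert to polar: |I| = 0.009136 A, ∠I = 87.6°.

I = 0.009136∠87.6° A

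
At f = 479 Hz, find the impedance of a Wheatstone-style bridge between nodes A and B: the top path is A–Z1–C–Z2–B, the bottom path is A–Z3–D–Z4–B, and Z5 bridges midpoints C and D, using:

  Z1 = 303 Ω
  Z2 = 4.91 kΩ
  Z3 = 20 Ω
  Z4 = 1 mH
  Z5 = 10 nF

Step 1 — Angular frequency: ω = 2π·f = 2π·479 = 3010 rad/s.
Step 2 — Component impedances:
  Z1: Z = R = 303 Ω
  Z2: Z = R = 4910 Ω
  Z3: Z = R = 20 Ω
  Z4: Z = jωL = j·3010·0.001 = 0 + j3.01 Ω
  Z5: Z = 1/(jωC) = -j/(ω·C) = 0 - j3.323e+04 Ω
Step 3 — Bridge requires nodal analysis (the Z5 bridge couples midpoints C and D, so the two paths cannot be reduced to a simple series/parallel combination). Setting node B to ground and injecting 1 A at node A, the 3-node admittance system at A, C, D solves to V_A = Z_AB = 19.92 + j2.976 Ω = 20.15∠8.5° Ω.

Z = 19.92 + j2.976 Ω = 20.15∠8.5° Ω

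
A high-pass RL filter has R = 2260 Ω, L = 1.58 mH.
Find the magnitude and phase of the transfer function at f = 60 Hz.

Step 1 — Angular frequency: ω = 2π·60 = 377 rad/s.
Step 2 — Transfer function: H(jω) = jωL/(R + jωL).
Step 3 — Numerator jωL = j·0.5956; denominator R + jωL = 2260 + j0.5956.
Step 4 — H = 6.946e-08 + j0.0002636.
Step 5 — Magnitude: |H| = 0.0002636 (-71.6 dB); phase: φ = 90.0°.

|H| = 0.0002636 (-71.6 dB), φ = 90.0°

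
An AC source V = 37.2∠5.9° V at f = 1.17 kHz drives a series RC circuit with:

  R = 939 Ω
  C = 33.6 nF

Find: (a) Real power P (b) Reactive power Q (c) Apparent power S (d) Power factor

Step 1 — Angular frequency: ω = 2π·f = 2π·1170 = 7351 rad/s.
Step 2 — Component impedances:
  R: Z = R = 939 Ω
  C: Z = 1/(jωC) = -j/(ω·C) = 0 - j4049 Ω
Step 3 — Series combination: Z_total = R + C = 939 - j4049 Ω = 4156∠-76.9° Ω.
Step 4 — Source phasor: V = 37.2∠5.9° V = 37 + j3.824 V.
Step 5 — Current: I = V / Z = 0.001115 + j0.008881 A = 0.008951∠82.8° A.
Step 6 — Complex power: S = V·I* = 0.07523 - j0.3244 VA.
Step 7 — Real power: P = Re(S) = 0.07523 W.
Step 8 — Reactive power: Q = Im(S) = -0.3244 VAR.
Step 9 — Apparent power: |S| = 0.333 VA.
Step 10 — Power factor: PF = P/|S| = 0.2259 (leading).

(a) P = 0.07523 W  (b) Q = -0.3244 VAR  (c) S = 0.333 VA  (d) PF = 0.2259 (leading)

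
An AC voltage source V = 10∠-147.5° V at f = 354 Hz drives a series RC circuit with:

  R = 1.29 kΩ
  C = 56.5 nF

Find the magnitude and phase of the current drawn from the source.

Step 1 — Angular frequency: ω = 2π·f = 2π·354 = 2224 rad/s.
Step 2 — Component impedances:
  R: Z = R = 1290 Ω
  C: Z = 1/(jωC) = -j/(ω·C) = 0 - j7957 Ω
Step 3 — Series combination: Z_total = R + C = 1290 - j7957 Ω = 8061∠-80.8° Ω.
Step 4 — Source phasor: V = 10∠-147.5° V = -8.434 - j5.373 V.
Step 5 — Ohm's law: I = V / Z_total = (-8.434 - j5.373) / (1290 - j7957) = 0.0004905 - j0.001139 A.
Step 6 — Convert to polar: |I| = 0.001241 A, ∠I = -66.7°.

I = 0.001241∠-66.7° A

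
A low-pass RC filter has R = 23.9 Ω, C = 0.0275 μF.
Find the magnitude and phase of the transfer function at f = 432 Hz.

Step 1 — Angular frequency: ω = 2π·432 = 2714 rad/s.
Step 2 — Transfer function: H(jω) = 1/(1 + jωRC).
Step 3 — Denominator: 1 + jωRC = 1 + j·2714·23.9·2.75e-08 = 1 + j0.001784.
Step 4 — H = 1 - j0.001784.
Step 5 — Magnitude: |H| = 1 (-0.0 dB); phase: φ = -0.1°.

|H| = 1 (-0.0 dB), φ = -0.1°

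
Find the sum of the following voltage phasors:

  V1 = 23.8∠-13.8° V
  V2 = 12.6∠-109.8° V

Step 1 — Convert each phasor to rectangular form:
  V1 = 23.8·(cos(-13.8°) + j·sin(-13.8°)) = 23.11 - j5.677 V
  V2 = 12.6·(cos(-109.8°) + j·sin(-109.8°)) = -4.268 - j11.86 V
Step 2 — Sum components: V_total = 18.84 - j17.53 V.
Step 3 — Convert to polar: |V_total| = 25.74 V, ∠V_total = -42.9°.

V_total = 25.74∠-42.9° V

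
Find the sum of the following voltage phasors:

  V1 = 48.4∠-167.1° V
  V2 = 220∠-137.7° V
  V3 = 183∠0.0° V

Step 1 — Convert each phasor to rectangular form:
  V1 = 48.4·(cos(-167.1°) + j·sin(-167.1°)) = -47.18 - j10.81 V
  V2 = 220·(cos(-137.7°) + j·sin(-137.7°)) = -162.7 - j148.1 V
  V3 = 183·(cos(0.0°) + j·sin(0.0°)) = 183 V
Step 2 — Sum components: V_total = -26.9 - j158.9 V.
Step 3 — Convert to polar: |V_total| = 161.1 V, ∠V_total = -99.6°.

V_total = 161.1∠-99.6° V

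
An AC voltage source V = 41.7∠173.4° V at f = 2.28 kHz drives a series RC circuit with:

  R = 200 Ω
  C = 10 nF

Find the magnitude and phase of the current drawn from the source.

Step 1 — Angular frequency: ω = 2π·f = 2π·2280 = 1.433e+04 rad/s.
Step 2 — Component impedances:
  R: Z = R = 200 Ω
  C: Z = 1/(jωC) = -j/(ω·C) = 0 - j6980 Ω
Step 3 — Series combination: Z_total = R + C = 200 - j6980 Ω = 6983∠-88.4° Ω.
Step 4 — Source phasor: V = 41.7∠173.4° V = -41.42 + j4.793 V.
Step 5 — Ohm's law: I = V / Z_total = (-41.42 + j4.793) / (200 - j6980) = -0.0008559 - j0.00591 A.
Step 6 — Convert to polar: |I| = 0.005971 A, ∠I = -98.2°.

I = 0.005971∠-98.2° A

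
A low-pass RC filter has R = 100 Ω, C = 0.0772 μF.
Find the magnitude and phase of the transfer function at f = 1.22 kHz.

Step 1 — Angular frequency: ω = 2π·1220 = 7665 rad/s.
Step 2 — Transfer function: H(jω) = 1/(1 + jωRC).
Step 3 — Denominator: 1 + jωRC = 1 + j·7665·100·7.72e-08 = 1 + j0.05918.
Step 4 — H = 0.9965 - j0.05897.
Step 5 — Magnitude: |H| = 0.9983 (-0.0 dB); phase: φ = -3.4°.

|H| = 0.9983 (-0.0 dB), φ = -3.4°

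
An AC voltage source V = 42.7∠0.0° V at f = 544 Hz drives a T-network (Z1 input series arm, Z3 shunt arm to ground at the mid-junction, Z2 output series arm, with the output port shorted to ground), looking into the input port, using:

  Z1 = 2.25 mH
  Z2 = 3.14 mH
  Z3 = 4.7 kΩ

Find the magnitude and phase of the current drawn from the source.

Step 1 — Angular frequency: ω = 2π·f = 2π·544 = 3418 rad/s.
Step 2 — Component impedances:
  Z1: Z = jωL = j·3418·0.00225 = 0 + j7.691 Ω
  Z2: Z = jωL = j·3418·0.00314 = 0 + j10.73 Ω
  Z3: Z = R = 4700 Ω
Step 3 — With the output port shorted to ground, the output series arm Z2 runs from the junction to ground; the shunt arm Z3 also runs from the junction to ground. They appear in parallel: Z3 || Z2 = 0.02451 + j10.73 Ω.
Step 4 — Series with input arm Z1: Z_in = Z1 + (Z3 || Z2) = 0.02451 + j18.42 Ω = 18.42∠89.9° Ω.
Step 5 — Source phasor: V = 42.7∠0.0° V = 42.7 V.
Step 6 — Ohm's law: I = V / Z_total = (42.7) / (0.02451 + j18.42) = 0.003083 - j2.318 A.
Step 7 — Convert to polar: |I| = 2.318 A, ∠I = -89.9°.

I = 2.318∠-89.9° A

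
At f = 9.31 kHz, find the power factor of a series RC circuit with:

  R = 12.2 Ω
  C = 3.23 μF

Step 1 — Angular frequency: ω = 2π·f = 2π·9310 = 5.85e+04 rad/s.
Step 2 — Component impedances:
  R: Z = R = 12.2 Ω
  C: Z = 1/(jωC) = -j/(ω·C) = 0 - j5.293 Ω
Step 3 — Series combination: Z_total = R + C = 12.2 - j5.293 Ω = 13.3∠-23.5° Ω.
Step 4 — Power factor: PF = cos(φ) = Re(Z)/|Z| = 12.2/13.299 = 0.9174.
Step 5 — Type: Im(Z) = -5.293 ⇒ leading (phase φ = -23.5°).

PF = 0.9174 (leading, φ = -23.5°)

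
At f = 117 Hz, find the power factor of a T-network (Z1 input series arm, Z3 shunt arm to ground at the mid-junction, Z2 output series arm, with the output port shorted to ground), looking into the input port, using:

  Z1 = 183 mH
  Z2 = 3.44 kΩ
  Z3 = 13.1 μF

Step 1 — Angular frequency: ω = 2π·f = 2π·117 = 735.1 rad/s.
Step 2 — Component impedances:
  Z1: Z = jωL = j·735.1·0.183 = 0 + j134.5 Ω
  Z2: Z = R = 3440 Ω
  Z3: Z = 1/(jωC) = -j/(ω·C) = 0 - j103.8 Ω
Step 3 — With the output port shorted to ground, the output series arm Z2 runs from the junction to ground; the shunt arm Z3 also runs from the junction to ground. They appear in parallel: Z3 || Z2 = 3.132 - j103.7 Ω.
Step 4 — Series with input arm Z1: Z_in = Z1 + (Z3 || Z2) = 3.132 + j30.78 Ω = 30.94∠84.2° Ω.
Step 5 — Power factor: PF = cos(φ) = Re(Z)/|Z| = 3.132/30.94 = 0.1012.
Step 6 — Type: Im(Z) = 30.78 ⇒ lagging (phase φ = 84.2°).

PF = 0.1012 (lagging, φ = 84.2°)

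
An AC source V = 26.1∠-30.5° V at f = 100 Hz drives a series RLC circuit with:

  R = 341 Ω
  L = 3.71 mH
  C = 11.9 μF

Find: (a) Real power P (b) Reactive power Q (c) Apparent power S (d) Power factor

Step 1 — Angular frequency: ω = 2π·f = 2π·100 = 628.3 rad/s.
Step 2 — Component impedances:
  R: Z = R = 341 Ω
  L: Z = jωL = j·628.3·0.00371 = 0 + j2.331 Ω
  C: Z = 1/(jωC) = -j/(ω·C) = 0 - j133.7 Ω
Step 3 — Series combination: Z_total = R + L + C = 341 - j131.4 Ω = 365.4∠-21.1° Ω.
Step 4 — Source phasor: V = 26.1∠-30.5° V = 22.49 - j13.25 V.
Step 5 — Current: I = V / Z = 0.07046 - j0.01169 A = 0.07142∠-9.4° A.
Step 6 — Complex power: S = V·I* = 1.739 - j0.6703 VA.
Step 7 — Real power: P = Re(S) = 1.739 W.
Step 8 — Reactive power: Q = Im(S) = -0.6703 VAR.
Step 9 — Apparent power: |S| = 1.864 VA.
Step 10 — Power factor: PF = P/|S| = 0.9331 (leading).

(a) P = 1.739 W  (b) Q = -0.6703 VAR  (c) S = 1.864 VA  (d) PF = 0.9331 (leading)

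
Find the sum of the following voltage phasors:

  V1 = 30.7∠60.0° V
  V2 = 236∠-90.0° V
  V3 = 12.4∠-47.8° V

Step 1 — Convert each phasor to rectangular form:
  V1 = 30.7·(cos(60.0°) + j·sin(60.0°)) = 15.35 + j26.59 V
  V2 = 236·(cos(-90.0°) + j·sin(-90.0°)) = 0 - j236 V
  V3 = 12.4·(cos(-47.8°) + j·sin(-47.8°)) = 8.329 - j9.186 V
Step 2 — Sum components: V_total = 23.68 - j218.6 V.
Step 3 — Convert to polar: |V_total| = 219.9 V, ∠V_total = -83.8°.

V_total = 219.9∠-83.8° V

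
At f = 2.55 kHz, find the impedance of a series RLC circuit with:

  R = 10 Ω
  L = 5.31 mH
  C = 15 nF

Step 1 — Angular frequency: ω = 2π·f = 2π·2550 = 1.602e+04 rad/s.
Step 2 — Component impedances:
  R: Z = R = 10 Ω
  L: Z = jωL = j·1.602e+04·0.00531 = 0 + j85.08 Ω
  C: Z = 1/(jωC) = -j/(ω·C) = 0 - j4161 Ω
Step 3 — Series combination: Z_total = R + L + C = 10 - j4076 Ω = 4076∠-89.9° Ω.

Z = 10 - j4076 Ω = 4076∠-89.9° Ω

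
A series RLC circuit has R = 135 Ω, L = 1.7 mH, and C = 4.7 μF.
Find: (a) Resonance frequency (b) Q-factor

Step 1 — Resonance condition Im(Z)=0 gives ω₀ = 1/√(LC).
Step 2 — ω₀ = 1/√(0.0017·4.7e-06) = 1.119e+04 rad/s.
Step 3 — f₀ = ω₀/(2π) = 1781 Hz.
Step 4 — Series Q: Q = ω₀L/R = 1.119e+04·0.0017/135 = 0.1409.

(a) f₀ = 1781 Hz  (b) Q = 0.1409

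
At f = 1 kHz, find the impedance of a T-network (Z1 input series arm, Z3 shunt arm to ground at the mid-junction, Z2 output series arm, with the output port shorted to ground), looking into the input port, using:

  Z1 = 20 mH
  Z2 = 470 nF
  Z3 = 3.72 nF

Step 1 — Angular frequency: ω = 2π·f = 2π·1000 = 6283 rad/s.
Step 2 — Component impedances:
  Z1: Z = jωL = j·6283·0.02 = 0 + j125.7 Ω
  Z2: Z = 1/(jωC) = -j/(ω·C) = 0 - j338.6 Ω
  Z3: Z = 1/(jωC) = -j/(ω·C) = 0 - j4.278e+04 Ω
Step 3 — With the output port shorted to ground, the output series arm Z2 runs from the junction to ground; the shunt arm Z3 also runs from the junction to ground. They appear in parallel: Z3 || Z2 = 0 - j336 Ω.
Step 4 — Series with input arm Z1: Z_in = Z1 + (Z3 || Z2) = 0 - j210.3 Ω = 210.3∠-90.0° Ω.

Z = 0 - j210.3 Ω = 210.3∠-90.0° Ω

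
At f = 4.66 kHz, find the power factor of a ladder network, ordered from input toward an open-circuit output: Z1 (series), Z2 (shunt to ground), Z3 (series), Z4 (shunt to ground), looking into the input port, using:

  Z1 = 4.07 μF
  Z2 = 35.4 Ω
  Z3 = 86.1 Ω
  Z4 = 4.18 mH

Step 1 — Angular frequency: ω = 2π·f = 2π·4660 = 2.928e+04 rad/s.
Step 2 — Component impedances:
  Z1: Z = 1/(jωC) = -j/(ω·C) = 0 - j8.392 Ω
  Z2: Z = R = 35.4 Ω
  Z3: Z = R = 86.1 Ω
  Z4: Z = jωL = j·2.928e+04·0.00418 = 0 + j122.4 Ω
Step 3 — Ladder network (open output): work backward from the far end, alternating series and parallel combinations. Z_in = 30.28 - j3.235 Ω = 30.45∠-6.1° Ω.
Step 4 — Power factor: PF = cos(φ) = Re(Z)/|Z| = 30.2806/30.4528 = 0.9943.
Step 5 — Type: Im(Z) = -3.235 ⇒ leading (phase φ = -6.1°).

PF = 0.9943 (leading, φ = -6.1°)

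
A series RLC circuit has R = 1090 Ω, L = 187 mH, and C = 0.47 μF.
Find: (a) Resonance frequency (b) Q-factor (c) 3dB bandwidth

Step 1 — Resonance: ω₀ = 1/√(LC) = 1/√(0.187·4.7e-07) = 3373 rad/s.
Step 2 — f₀ = ω₀/(2π) = 536.8 Hz.
Step 3 — Series Q: Q = ω₀L/R = 3373·0.187/1090 = 0.5787.
Step 4 — Bandwidth: Δω = ω₀/Q = 5829 rad/s; BW = Δω/(2π) = 927.7 Hz.

(a) f₀ = 536.8 Hz  (b) Q = 0.5787  (c) BW = 927.7 Hz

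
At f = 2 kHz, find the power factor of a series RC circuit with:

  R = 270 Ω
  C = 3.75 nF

Step 1 — Angular frequency: ω = 2π·f = 2π·2000 = 1.257e+04 rad/s.
Step 2 — Component impedances:
  R: Z = R = 270 Ω
  C: Z = 1/(jωC) = -j/(ω·C) = 0 - j2.122e+04 Ω
Step 3 — Series combination: Z_total = R + C = 270 - j2.122e+04 Ω = 2.122e+04∠-89.3° Ω.
Step 4 — Power factor: PF = cos(φ) = Re(Z)/|Z| = 270/2.122e+04 = 0.01272.
Step 5 — Type: Im(Z) = -2.122e+04 ⇒ leading (phase φ = -89.3°).

PF = 0.01272 (leading, φ = -89.3°)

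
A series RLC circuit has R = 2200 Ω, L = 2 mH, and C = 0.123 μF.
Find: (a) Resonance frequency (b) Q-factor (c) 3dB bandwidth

Step 1 — Resonance condition Im(Z)=0 gives ω₀ = 1/√(LC).
Step 2 — ω₀ = 1/√(0.002·1.23e-07) = 6.376e+04 rad/s.
Step 3 — f₀ = ω₀/(2π) = 1.015e+04 Hz.
Step 4 — Series Q: Q = ω₀L/R = 6.376e+04·0.002/2200 = 0.05796.
Step 5 — 3dB bandwidth: Δω = ω₀/Q = 1.1e+06 rad/s; BW = Δω/(2π) = 1.751e+05 Hz.

(a) f₀ = 1.015e+04 Hz  (b) Q = 0.05796  (c) BW = 1.751e+05 Hz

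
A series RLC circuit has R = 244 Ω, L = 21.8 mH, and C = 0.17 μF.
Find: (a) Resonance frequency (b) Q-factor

Step 1 — Resonance condition Im(Z)=0 gives ω₀ = 1/√(LC).
Step 2 — ω₀ = 1/√(0.0218·1.7e-07) = 1.643e+04 rad/s.
Step 3 — f₀ = ω₀/(2π) = 2614 Hz.
Step 4 — Series Q: Q = ω₀L/R = 1.643e+04·0.0218/244 = 1.468.

(a) f₀ = 2614 Hz  (b) Q = 1.468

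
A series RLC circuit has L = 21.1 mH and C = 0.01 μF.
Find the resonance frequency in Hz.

Step 1 — Resonance condition Im(Z)=0 gives ω₀ = 1/√(LC).
Step 2 — ω₀ = 1/√(0.0211·1e-08) = 6.884e+04 rad/s.
Step 3 — f₀ = ω₀/(2π) = 1.096e+04 Hz.

f₀ = 1.096e+04 Hz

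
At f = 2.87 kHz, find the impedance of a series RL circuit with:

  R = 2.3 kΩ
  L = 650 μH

Step 1 — Angular frequency: ω = 2π·f = 2π·2870 = 1.803e+04 rad/s.
Step 2 — Component impedances:
  R: Z = R = 2300 Ω
  L: Z = jωL = j·1.803e+04·0.00065 = 0 + j11.72 Ω
Step 3 — Series combination: Z_total = R + L = 2300 + j11.72 Ω = 2300∠0.3° Ω.

Z = 2300 + j11.72 Ω = 2300∠0.3° Ω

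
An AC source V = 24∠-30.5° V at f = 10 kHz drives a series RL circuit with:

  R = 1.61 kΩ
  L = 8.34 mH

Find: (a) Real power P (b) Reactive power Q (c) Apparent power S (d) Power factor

Step 1 — Angular frequency: ω = 2π·f = 2π·1e+04 = 6.283e+04 rad/s.
Step 2 — Component impedances:
  R: Z = R = 1610 Ω
  L: Z = jωL = j·6.283e+04·0.00834 = 0 + j524 Ω
Step 3 — Series combination: Z_total = R + L = 1610 + j524 Ω = 1693∠18.0° Ω.
Step 4 — Source phasor: V = 24∠-30.5° V = 20.68 - j12.18 V.
Step 5 — Current: I = V / Z = 0.009387 - j0.01062 A = 0.01417∠-48.5° A.
Step 6 — Complex power: S = V·I* = 0.3235 + j0.1053 VA.
Step 7 — Real power: P = Re(S) = 0.3235 W.
Step 8 — Reactive power: Q = Im(S) = 0.1053 VAR.
Step 9 — Apparent power: |S| = 0.3402 VA.
Step 10 — Power factor: PF = P/|S| = 0.9509 (lagging).

(a) P = 0.3235 W  (b) Q = 0.1053 VAR  (c) S = 0.3402 VA  (d) PF = 0.9509 (lagging)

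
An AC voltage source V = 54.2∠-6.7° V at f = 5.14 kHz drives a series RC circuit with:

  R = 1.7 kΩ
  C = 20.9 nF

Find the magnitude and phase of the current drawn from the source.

Step 1 — Angular frequency: ω = 2π·f = 2π·5140 = 3.23e+04 rad/s.
Step 2 — Component impedances:
  R: Z = R = 1700 Ω
  C: Z = 1/(jωC) = -j/(ω·C) = 0 - j1482 Ω
Step 3 — Series combination: Z_total = R + C = 1700 - j1482 Ω = 2255∠-41.1° Ω.
Step 4 — Source phasor: V = 54.2∠-6.7° V = 53.83 - j6.324 V.
Step 5 — Ohm's law: I = V / Z_total = (53.83 - j6.324) / (1700 - j1482) = 0.01984 + j0.01357 A.
Step 6 — Convert to polar: |I| = 0.02404 A, ∠I = 34.4°.

I = 0.02404∠34.4° A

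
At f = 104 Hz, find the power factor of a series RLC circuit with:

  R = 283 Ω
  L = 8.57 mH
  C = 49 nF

Step 1 — Angular frequency: ω = 2π·f = 2π·104 = 653.5 rad/s.
Step 2 — Component impedances:
  R: Z = R = 283 Ω
  L: Z = jωL = j·653.5·0.00857 = 0 + j5.6 Ω
  C: Z = 1/(jωC) = -j/(ω·C) = 0 - j3.123e+04 Ω
Step 3 — Series combination: Z_total = R + L + C = 283 - j3.123e+04 Ω = 3.123e+04∠-89.5° Ω.
Step 4 — Power factor: PF = cos(φ) = Re(Z)/|Z| = 283/31227 = 0.009063.
Step 5 — Type: Im(Z) = -3.123e+04 ⇒ leading (phase φ = -89.5°).

PF = 0.009063 (leading, φ = -89.5°)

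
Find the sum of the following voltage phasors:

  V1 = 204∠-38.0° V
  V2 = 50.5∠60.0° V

Step 1 — Convert each phasor to rectangular form:
  V1 = 204·(cos(-38.0°) + j·sin(-38.0°)) = 160.8 - j125.6 V
  V2 = 50.5·(cos(60.0°) + j·sin(60.0°)) = 25.25 + j43.73 V
Step 2 — Sum components: V_total = 186 - j81.86 V.
Step 3 — Convert to polar: |V_total| = 203.2 V, ∠V_total = -23.8°.

V_total = 203.2∠-23.8° V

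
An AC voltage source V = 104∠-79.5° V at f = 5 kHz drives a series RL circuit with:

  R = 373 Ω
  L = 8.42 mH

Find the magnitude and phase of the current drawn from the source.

Step 1 — Angular frequency: ω = 2π·f = 2π·5000 = 3.142e+04 rad/s.
Step 2 — Component impedances:
  R: Z = R = 373 Ω
  L: Z = jωL = j·3.142e+04·0.00842 = 0 + j264.5 Ω
Step 3 — Series combination: Z_total = R + L = 373 + j264.5 Ω = 457.3∠35.3° Ω.
Step 4 — Source phasor: V = 104∠-79.5° V = 18.95 - j102.3 V.
Step 5 — Ohm's law: I = V / Z_total = (18.95 - j102.3) / (373 + j264.5) = -0.09555 - j0.2064 A.
Step 6 — Convert to polar: |I| = 0.2274 A, ∠I = -114.8°.

I = 0.2274∠-114.8° A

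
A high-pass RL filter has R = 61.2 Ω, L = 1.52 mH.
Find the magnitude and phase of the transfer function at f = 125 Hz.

Step 1 — Angular frequency: ω = 2π·125 = 785.4 rad/s.
Step 2 — Transfer function: H(jω) = jωL/(R + jωL).
Step 3 — Numerator jωL = j·1.194; denominator R + jωL = 61.2 + j1.194.
Step 4 — H = 0.0003804 + j0.0195.
Step 5 — Magnitude: |H| = 0.0195 (-34.2 dB); phase: φ = 88.9°.

|H| = 0.0195 (-34.2 dB), φ = 88.9°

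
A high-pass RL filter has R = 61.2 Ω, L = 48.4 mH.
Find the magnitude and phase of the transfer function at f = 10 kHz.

Step 1 — Angular frequency: ω = 2π·1e+04 = 6.283e+04 rad/s.
Step 2 — Transfer function: H(jω) = jωL/(R + jωL).
Step 3 — Numerator jωL = j·3041; denominator R + jωL = 61.2 + j3041.
Step 4 — H = 0.9996 + j0.02012.
Step 5 — Magnitude: |H| = 0.9998 (-0.0 dB); phase: φ = 1.2°.

|H| = 0.9998 (-0.0 dB), φ = 1.2°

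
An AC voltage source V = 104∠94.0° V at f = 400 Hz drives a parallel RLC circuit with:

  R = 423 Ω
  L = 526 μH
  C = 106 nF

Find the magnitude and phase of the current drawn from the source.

Step 1 — Angular frequency: ω = 2π·f = 2π·400 = 2513 rad/s.
Step 2 — Component impedances:
  R: Z = R = 423 Ω
  L: Z = jωL = j·2513·0.000526 = 0 + j1.322 Ω
  C: Z = 1/(jωC) = -j/(ω·C) = 0 - j3754 Ω
Step 3 — Parallel combination: 1/Z_total = 1/R + 1/L + 1/C; Z_total = 0.004134 + j1.322 Ω = 1.322∠89.8° Ω.
Step 4 — Source phasor: V = 104∠94.0° V = -7.255 + j103.7 V.
Step 5 — Ohm's law: I = V / Z_total = (-7.255 + j103.7) / (0.004134 + j1.322) = 78.43 + j5.731 A.
Step 6 — Convert to polar: |I| = 78.64 A, ∠I = 4.2°.

I = 78.64∠4.2° A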